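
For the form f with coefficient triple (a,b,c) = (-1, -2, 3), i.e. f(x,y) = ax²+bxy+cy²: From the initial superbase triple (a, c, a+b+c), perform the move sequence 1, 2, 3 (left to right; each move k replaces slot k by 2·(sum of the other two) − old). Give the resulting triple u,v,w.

start (-1,3,0) = (f(1,0),f(0,1),f(1,1))
replace slot 1: 2·(3+0) − (-1) = 7 → (7,3,0)
replace slot 2: 2·(7+0) − 3 = 11 → (7,11,0)
replace slot 3: 2·(7+11) − 0 = 36 → (7,11,36)

7,11,36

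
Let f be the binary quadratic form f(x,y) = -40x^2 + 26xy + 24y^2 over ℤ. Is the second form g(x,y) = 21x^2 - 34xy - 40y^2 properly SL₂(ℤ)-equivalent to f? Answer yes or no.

D₁ = 4516, D₂ = 4516
river cycle of f (length 10): (24, 22, -42), (-42, 62, 4), (4, 66, -10), (-10, 54, 40), (40, 26, -24), (-24, 22, 42), (42, 62, -4), (-4, 66, 10), (10, 54, -40), (-40, 26, 24)
river cycle of g (length 14): (-40, 34, 21), (21, 50, -24), (-24, 46, 25), (25, 54, -16), (-16, 42, 43), (43, 44, -15), (-15, 46, 40), (40, 34, -21), (-21, 50, 24), (24, 46, -25), … (4 more)
cycles differ ⇒ inequivalent

no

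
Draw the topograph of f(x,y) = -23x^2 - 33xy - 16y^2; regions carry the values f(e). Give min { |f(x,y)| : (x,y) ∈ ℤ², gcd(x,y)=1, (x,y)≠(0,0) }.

translate: b→-13 (≡33 mod 46), so (23,33,16)→(23,-13,6)
flip: (23,-13,6)→(6,13,23)
translate: b→1 (≡13 mod 12), so (6,13,23)→(6,1,16)
reduced (well bottom): (6,1,16) with a≤c, −a<b≤a
well minimum |f| = |-6| = 6 (negative-definite)

6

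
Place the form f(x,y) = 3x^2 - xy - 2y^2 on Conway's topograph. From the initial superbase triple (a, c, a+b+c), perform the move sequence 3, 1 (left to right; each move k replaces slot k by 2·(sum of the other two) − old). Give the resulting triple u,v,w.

start (3,-2,0) = (f(1,0),f(0,1),f(1,1))
replace slot 3: 2·(3+(-2)) − 0 = 2 → (3,-2,2)
replace slot 1: 2·((-2)+2) − 3 = -3 → (-3,-2,2)

-3,-2,2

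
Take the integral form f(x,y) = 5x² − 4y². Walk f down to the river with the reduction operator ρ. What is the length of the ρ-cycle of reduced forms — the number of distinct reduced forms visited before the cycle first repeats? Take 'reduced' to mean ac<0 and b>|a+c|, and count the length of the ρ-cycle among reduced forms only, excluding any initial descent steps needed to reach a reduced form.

D = 80, ⌊√D⌋ = 8
descent: ρ → (-4,8,1)  [lands on river]
river: ρ → (1,8,-4)
ρ-cycle length = 2 (tail of 1 descent step not counted)

2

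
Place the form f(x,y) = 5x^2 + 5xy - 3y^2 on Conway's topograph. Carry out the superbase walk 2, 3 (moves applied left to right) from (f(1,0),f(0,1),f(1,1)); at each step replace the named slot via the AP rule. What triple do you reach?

start (5,-3,7) = (f(1,0),f(0,1),f(1,1))
replace slot 2: 2·(5+7) − (-3) = 27 → (5,27,7)
replace slot 3: 2·(5+27) − 7 = 57 → (5,27,57)

5,27,57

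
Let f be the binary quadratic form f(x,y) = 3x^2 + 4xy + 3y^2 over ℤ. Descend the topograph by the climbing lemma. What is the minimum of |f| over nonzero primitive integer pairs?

translate: b→-2 (≡4 mod 6), so (3,4,3)→(3,-2,2)
flip: (3,-2,2)→(2,2,3)
reduced (well bottom): (2,2,3) with a≤c, −a<b≤a
well minimum = a = 2

2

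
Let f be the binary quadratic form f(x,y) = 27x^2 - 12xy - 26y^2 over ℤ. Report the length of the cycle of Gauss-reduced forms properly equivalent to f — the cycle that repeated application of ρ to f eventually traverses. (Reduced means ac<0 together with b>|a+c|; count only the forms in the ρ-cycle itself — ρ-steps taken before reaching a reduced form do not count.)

D = 2952, ⌊√D⌋ = 54
descent: ρ → (-26,12,27)  [lands on river]
river: ρ → (27,42,-11)
river: ρ → (-11,46,19)
river: ρ → (19,30,-27)
river: ρ → (-27,24,22)
river: ρ → (22,20,-29)
river: ρ → (-29,38,13)
river: ρ → (13,40,-26)
ρ-cycle length = 8 (tail of 1 descent step not counted)

8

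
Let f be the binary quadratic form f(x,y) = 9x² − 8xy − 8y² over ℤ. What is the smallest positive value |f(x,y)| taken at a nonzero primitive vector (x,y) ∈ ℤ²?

descent: ρ → (-8,8,9)  [lands on river]
river: ρ → (9,10,-7)
river: ρ → (-7,18,1)
river: ρ → (1,18,-7)
river: ρ → (-7,10,9)
river: ρ → (9,8,-8)
closes: descent 1, river 6
min |a| on river = 1

1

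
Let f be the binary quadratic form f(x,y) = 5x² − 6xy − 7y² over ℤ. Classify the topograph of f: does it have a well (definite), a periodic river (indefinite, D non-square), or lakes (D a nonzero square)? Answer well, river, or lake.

D = b²−4ac = (-6)² − 4·5·(-7) = 176
D > 0 non-square ⇒ indefinite ⇒ periodic river

river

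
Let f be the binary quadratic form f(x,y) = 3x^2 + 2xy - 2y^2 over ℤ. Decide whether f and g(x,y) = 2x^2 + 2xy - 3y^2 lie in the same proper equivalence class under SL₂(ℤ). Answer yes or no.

D₁ = 28, D₂ = 28
river cycle of f (length 4): (-2, 2, 3), (3, 4, -1), (-1, 4, 3), (3, 2, -2)
river cycle of g (length 4): (-3, 4, 1), (1, 4, -3), (-3, 2, 2), (2, 2, -3)
cycles differ ⇒ inequivalent

no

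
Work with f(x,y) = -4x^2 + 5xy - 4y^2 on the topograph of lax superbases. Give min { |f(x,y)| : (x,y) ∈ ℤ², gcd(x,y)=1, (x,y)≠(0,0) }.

translate: b→3 (≡-5 mod 8), so (4,-5,4)→(4,3,3)
flip: (4,3,3)→(3,-3,4)
translate: b→3 (≡-3 mod 6), so (3,-3,4)→(3,3,4)
reduced (well bottom): (3,3,4) with a≤c, −a<b≤a
well minimum |f| = |-3| = 3 (negative-definite)

3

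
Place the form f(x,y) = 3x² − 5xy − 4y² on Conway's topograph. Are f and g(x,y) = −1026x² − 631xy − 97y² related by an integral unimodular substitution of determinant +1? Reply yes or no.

D₁ = 73, D₂ = 73
river cycle of f (length 18): (-4, 5, 3), (3, 7, -2), (-2, 5, 6), (6, 7, -1), (-1, 7, 6), (6, 5, -2), (-2, 7, 3), (3, 5, -4), (-4, 3, 4), (4, 5, -3), … (8 more)
river cycle of g (length 18): (3, 7, -2), (-2, 5, 6), (6, 7, -1), (-1, 7, 6), (6, 5, -2), (-2, 7, 3), (3, 5, -4), (-4, 3, 4), (4, 5, -3), (-3, 7, 2), … (8 more)
cycles coincide ⇒ equivalent

yes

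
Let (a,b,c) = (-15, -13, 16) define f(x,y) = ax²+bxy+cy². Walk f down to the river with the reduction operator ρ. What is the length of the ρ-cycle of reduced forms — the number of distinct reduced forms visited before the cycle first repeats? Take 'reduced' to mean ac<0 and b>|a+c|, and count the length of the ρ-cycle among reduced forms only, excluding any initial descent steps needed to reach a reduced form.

D = 1129, ⌊√D⌋ = 33
descent: ρ → (16,13,-15)  [lands on river]
river: ρ → (-15,17,14)
river: ρ → (14,11,-18)
river: ρ → (-18,25,7)
river: ρ → (7,31,-6)
river: ρ → (-6,29,12)
river: ρ → (12,19,-16)
river: ρ → (-16,13,15)
river: ρ → (15,17,-14)
river: ρ → (-14,11,18)
river: ρ → (18,25,-7)
river: ρ → (-7,31,6)
river: ρ → (6,29,-12)
river: ρ → (-12,19,16)
ρ-cycle length = 14 (tail of 1 descent step not counted)

14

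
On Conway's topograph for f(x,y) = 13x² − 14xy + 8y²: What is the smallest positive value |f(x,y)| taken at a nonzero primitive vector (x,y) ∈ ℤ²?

translate: b→12 (≡-14 mod 26), so (13,-14,8)→(13,12,7)
flip: (13,12,7)→(7,-12,13)
translate: b→2 (≡-12 mod 14), so (7,-12,13)→(7,2,8)
reduced (well bottom): (7,2,8) with a≤c, −a<b≤a
well minimum = a = 7

7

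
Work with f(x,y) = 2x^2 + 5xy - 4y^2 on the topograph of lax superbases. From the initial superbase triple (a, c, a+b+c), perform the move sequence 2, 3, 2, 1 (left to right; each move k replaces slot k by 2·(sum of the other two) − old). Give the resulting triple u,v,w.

start (2,-4,3) = (f(1,0),f(0,1),f(1,1))
replace slot 2: 2·(2+3) − (-4) = 14 → (2,14,3)
replace slot 3: 2·(2+14) − 3 = 29 → (2,14,29)
replace slot 2: 2·(2+29) − 14 = 48 → (2,48,29)
replace slot 1: 2·(48+29) − 2 = 152 → (152,48,29)

152,48,29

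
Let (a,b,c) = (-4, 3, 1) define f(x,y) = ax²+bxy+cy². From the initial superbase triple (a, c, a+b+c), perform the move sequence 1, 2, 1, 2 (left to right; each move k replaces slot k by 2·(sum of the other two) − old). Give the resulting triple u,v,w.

start (-4,1,0) = (f(1,0),f(0,1),f(1,1))
replace slot 1: 2·(1+0) − (-4) = 6 → (6,1,0)
replace slot 2: 2·(6+0) − 1 = 11 → (6,11,0)
replace slot 1: 2·(11+0) − 6 = 16 → (16,11,0)
replace slot 2: 2·(16+0) − 11 = 21 → (16,21,0)

16,21,0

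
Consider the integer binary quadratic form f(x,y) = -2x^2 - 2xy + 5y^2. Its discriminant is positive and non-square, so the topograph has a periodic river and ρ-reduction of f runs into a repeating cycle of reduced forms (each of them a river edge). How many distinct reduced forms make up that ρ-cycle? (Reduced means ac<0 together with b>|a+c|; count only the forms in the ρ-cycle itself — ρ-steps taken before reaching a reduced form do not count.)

D = 44, ⌊√D⌋ = 6
descent: ρ → (5,2,-2)
descent: ρ → (-2,6,1)  [lands on river]
river: ρ → (1,6,-2)
ρ-cycle length = 2 (tail of 2 descent steps not counted)

2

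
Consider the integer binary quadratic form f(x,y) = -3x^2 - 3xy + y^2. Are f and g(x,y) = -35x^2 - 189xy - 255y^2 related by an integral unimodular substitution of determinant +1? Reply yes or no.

D₁ = 21, D₂ = 21
river cycle of f (length 2): (1, 3, -3), (-3, 3, 1)
river cycle of g (length 2): (-3, 3, 1), (1, 3, -3)
cycles coincide ⇒ equivalent

yes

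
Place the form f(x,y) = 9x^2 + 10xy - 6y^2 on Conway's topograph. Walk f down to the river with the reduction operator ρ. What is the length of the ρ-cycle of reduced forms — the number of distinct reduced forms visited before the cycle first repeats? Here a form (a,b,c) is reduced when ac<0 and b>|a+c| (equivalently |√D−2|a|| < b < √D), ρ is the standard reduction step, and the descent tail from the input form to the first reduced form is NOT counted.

D = 316, ⌊√D⌋ = 17
river: ρ → (-6,14,5)
river: ρ → (5,16,-3)
river: ρ → (-3,14,10)
river: ρ → (10,6,-7)
river: ρ → (-7,8,9)
river: ρ → (9,10,-6)
ρ-cycle length = 6 (tail of 0 descent steps not counted)

6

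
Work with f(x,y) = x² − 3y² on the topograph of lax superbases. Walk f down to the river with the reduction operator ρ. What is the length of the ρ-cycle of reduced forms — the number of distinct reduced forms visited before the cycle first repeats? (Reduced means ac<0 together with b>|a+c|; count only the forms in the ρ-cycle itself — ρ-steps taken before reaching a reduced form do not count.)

D = 12, ⌊√D⌋ = 3
descent: ρ → (-3,0,1)
descent: ρ → (1,2,-2)  [lands on river]
river: ρ → (-2,2,1)
ρ-cycle length = 2 (tail of 2 descent steps not counted)

2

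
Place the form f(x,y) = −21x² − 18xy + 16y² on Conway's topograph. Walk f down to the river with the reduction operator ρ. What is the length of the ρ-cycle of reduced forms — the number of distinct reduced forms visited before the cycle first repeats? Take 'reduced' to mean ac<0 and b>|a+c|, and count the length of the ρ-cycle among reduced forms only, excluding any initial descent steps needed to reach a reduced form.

D = 1668, ⌊√D⌋ = 40
descent: ρ → (16,18,-21)  [lands on river]
river: ρ → (-21,24,13)
river: ρ → (13,28,-17)
river: ρ → (-17,40,1)
river: ρ → (1,40,-17)
river: ρ → (-17,28,13)
river: ρ → (13,24,-21)
river: ρ → (-21,18,16)
river: ρ → (16,14,-23)
river: ρ → (-23,32,7)
river: ρ → (7,38,-8)
river: ρ → (-8,26,31)
river: ρ → (31,36,-3)
river: ρ → (-3,36,31)
river: ρ → (31,26,-8)
river: ρ → (-8,38,7)
river: ρ → (7,32,-23)
river: ρ → (-23,14,16)
ρ-cycle length = 18 (tail of 1 descent step not counted)

18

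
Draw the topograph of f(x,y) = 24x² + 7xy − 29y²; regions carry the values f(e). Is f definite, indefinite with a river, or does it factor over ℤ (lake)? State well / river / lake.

D = b²−4ac = 7² − 4·24·(-29) = 2833
D > 0 non-square ⇒ indefinite ⇒ periodic river

river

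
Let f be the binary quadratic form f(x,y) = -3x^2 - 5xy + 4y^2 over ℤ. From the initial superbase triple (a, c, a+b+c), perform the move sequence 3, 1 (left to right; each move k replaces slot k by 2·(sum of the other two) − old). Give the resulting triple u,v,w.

start (-3,4,-4) = (f(1,0),f(0,1),f(1,1))
replace slot 3: 2·((-3)+4) − (-4) = 6 → (-3,4,6)
replace slot 1: 2·(4+6) − (-3) = 23 → (23,4,6)

23,4,6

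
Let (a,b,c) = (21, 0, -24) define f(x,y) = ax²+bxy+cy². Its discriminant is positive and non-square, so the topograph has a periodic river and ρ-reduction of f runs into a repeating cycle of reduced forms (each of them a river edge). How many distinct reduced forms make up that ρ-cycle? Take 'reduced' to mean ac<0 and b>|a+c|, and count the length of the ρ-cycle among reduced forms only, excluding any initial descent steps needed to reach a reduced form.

D = 2016, ⌊√D⌋ = 44
descent: ρ → (-24,0,21)
descent: ρ → (21,42,-3)  [lands on river]
river: ρ → (-3,42,21)
ρ-cycle length = 2 (tail of 2 descent steps not counted)

2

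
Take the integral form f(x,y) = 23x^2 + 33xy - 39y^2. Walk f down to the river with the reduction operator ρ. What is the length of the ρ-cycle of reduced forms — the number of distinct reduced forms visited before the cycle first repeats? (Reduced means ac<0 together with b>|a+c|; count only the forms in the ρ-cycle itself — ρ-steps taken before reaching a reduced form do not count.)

D = 4677, ⌊√D⌋ = 68
river: ρ → (-39,45,17)
river: ρ → (17,57,-21)
river: ρ → (-21,27,47)
river: ρ → (47,67,-1)
river: ρ → (-1,67,47)
river: ρ → (47,27,-21)
river: ρ → (-21,57,17)
river: ρ → (17,45,-39)
river: ρ → (-39,33,23)
river: ρ → (23,59,-13)
river: ρ → (-13,45,51)
river: ρ → (51,57,-7)
river: ρ → (-7,55,59)
river: ρ → (59,63,-3)
river: ρ → (-3,63,59)
river: ρ → (59,55,-7)
river: ρ → (-7,57,51)
river: ρ → (51,45,-13)
river: ρ → (-13,59,23)
river: ρ → (23,33,-39)
ρ-cycle length = 20 (tail of 0 descent steps not counted)

20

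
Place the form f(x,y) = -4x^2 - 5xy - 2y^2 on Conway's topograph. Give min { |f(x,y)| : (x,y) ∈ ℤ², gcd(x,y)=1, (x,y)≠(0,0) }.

translate: b→-3 (≡5 mod 8), so (4,5,2)→(4,-3,1)
flip: (4,-3,1)→(1,3,4)
translate: b→1 (≡3 mod 2), so (1,3,4)→(1,1,2)
reduced (well bottom): (1,1,2) with a≤c, −a<b≤a
well minimum |f| = |-1| = 1 (negative-definite)

1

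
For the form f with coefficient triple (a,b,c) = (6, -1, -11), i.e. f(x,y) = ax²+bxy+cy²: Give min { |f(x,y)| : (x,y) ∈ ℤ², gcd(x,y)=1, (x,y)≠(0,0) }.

descent: ρ → (-11,1,6)
descent: ρ → (6,11,-6)  [lands on river]
river: ρ → (-6,13,4)
river: ρ → (4,11,-9)
river: ρ → (-9,7,6)
river: ρ → (6,5,-10)
river: ρ → (-10,15,1)
river: ρ → (1,15,-10)
river: ρ → (-10,5,6)
river: ρ → (6,7,-9)
river: ρ → (-9,11,4)
river: ρ → (4,13,-6)
river: ρ → (-6,11,6)
river: ρ → (6,13,-4)
river: ρ → (-4,11,9)
river: ρ → (9,7,-6)
river: ρ → (-6,5,10)
river: ρ → (10,15,-1)
river: ρ → (-1,15,10)
river: ρ → (10,5,-6)
river: ρ → (-6,7,9)
river: ρ → (9,11,-4)
river: ρ → (-4,13,6)
closes: descent 2, river 22
min |a| on river = 1

1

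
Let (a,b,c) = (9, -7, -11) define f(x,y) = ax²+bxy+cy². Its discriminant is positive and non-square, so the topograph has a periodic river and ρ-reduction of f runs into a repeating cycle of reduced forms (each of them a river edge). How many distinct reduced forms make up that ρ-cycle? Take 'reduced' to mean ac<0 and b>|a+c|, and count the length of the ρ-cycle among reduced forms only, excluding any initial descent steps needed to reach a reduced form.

D = 445, ⌊√D⌋ = 21
descent: ρ → (-11,7,9)  [lands on river]
river: ρ → (9,11,-9)
river: ρ → (-9,7,11)
river: ρ → (11,15,-5)
river: ρ → (-5,15,11)
river: ρ → (11,7,-9)
river: ρ → (-9,11,9)
river: ρ → (9,7,-11)
river: ρ → (-11,15,5)
river: ρ → (5,15,-11)
ρ-cycle length = 10 (tail of 1 descent step not counted)

10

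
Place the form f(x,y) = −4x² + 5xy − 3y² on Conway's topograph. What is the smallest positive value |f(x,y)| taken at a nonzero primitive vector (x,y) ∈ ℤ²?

translate: b→3 (≡-5 mod 8), so (4,-5,3)→(4,3,2)
flip: (4,3,2)→(2,-3,4)
translate: b→1 (≡-3 mod 4), so (2,-3,4)→(2,1,3)
reduced (well bottom): (2,1,3) with a≤c, −a<b≤a
well minimum |f| = |-2| = 2 (negative-definite)

2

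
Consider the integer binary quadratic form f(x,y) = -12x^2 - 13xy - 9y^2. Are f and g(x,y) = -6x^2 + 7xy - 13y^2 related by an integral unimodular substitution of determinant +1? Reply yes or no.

D₁ = -263, D₂ = -263
f is negative-definite; reduce −f:
−f: translate: b→-11 (≡13 mod 24), so (12,13,9)→(12,-11,8)
−f: flip: (12,-11,8)→(8,11,12)
−f: translate: b→-5 (≡11 mod 16), so (8,11,12)→(8,-5,9)
−f: reduced (well bottom): (8,-5,9) with a≤c, −a<b≤a
flip sign back: reduced form of f is (-8,5,-9)
g is negative-definite; reduce −g:
−g: translate: b→5 (≡-7 mod 12), so (6,-7,13)→(6,5,12)
−g: reduced (well bottom): (6,5,12) with a≤c, −a<b≤a
flip sign back: reduced form of g is (-6,-5,-12)
reduced forms (-8, 5, -9) vs (-6, -5, -12) ⇒ inequivalent

no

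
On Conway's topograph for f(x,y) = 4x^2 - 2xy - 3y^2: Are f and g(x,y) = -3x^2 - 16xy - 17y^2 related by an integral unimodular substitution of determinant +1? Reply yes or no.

D₁ = 52, D₂ = 52
river cycle of f (length 10): (-3, 2, 4), (4, 6, -1), (-1, 6, 4), (4, 2, -3), (-3, 4, 3), (3, 2, -4), (-4, 6, 1), (1, 6, -4), (-4, 2, 3), (3, 4, -3)
river cycle of g (length 10): (-3, 2, 4), (4, 6, -1), (-1, 6, 4), (4, 2, -3), (-3, 4, 3), (3, 2, -4), (-4, 6, 1), (1, 6, -4), (-4, 2, 3), (3, 4, -3)
cycles coincide ⇒ equivalent

yes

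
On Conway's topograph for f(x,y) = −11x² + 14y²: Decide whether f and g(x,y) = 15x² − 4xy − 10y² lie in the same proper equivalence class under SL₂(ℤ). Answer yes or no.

D₁ = 616, D₂ = 616
river cycle of f (length 8): (-11, 22, 3), (3, 20, -18), (-18, 16, 5), (5, 24, -2), (-2, 24, 5), (5, 16, -18), (-18, 20, 3), (3, 22, -11)
river cycle of g (length 10): (-10, 24, 1), (1, 24, -10), (-10, 16, 9), (9, 20, -6), (-6, 16, 15), (15, 14, -7), (-7, 14, 15), (15, 16, -6), (-6, 20, 9), (9, 16, -10)
cycles differ ⇒ inequivalent

no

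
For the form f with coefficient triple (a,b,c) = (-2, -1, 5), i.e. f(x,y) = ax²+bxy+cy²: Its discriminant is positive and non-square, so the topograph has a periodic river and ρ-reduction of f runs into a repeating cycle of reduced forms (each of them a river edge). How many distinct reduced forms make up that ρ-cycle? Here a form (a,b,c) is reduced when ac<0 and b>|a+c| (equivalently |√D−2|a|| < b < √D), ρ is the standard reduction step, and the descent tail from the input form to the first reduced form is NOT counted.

D = 41, ⌊√D⌋ = 6
descent: ρ → (5,1,-2)
descent: ρ → (-2,3,4)  [lands on river]
river: ρ → (4,5,-1)
river: ρ → (-1,5,4)
river: ρ → (4,3,-2)
river: ρ → (-2,5,2)
river: ρ → (2,3,-4)
river: ρ → (-4,5,1)
river: ρ → (1,5,-4)
river: ρ → (-4,3,2)
river: ρ → (2,5,-2)
ρ-cycle length = 10 (tail of 2 descent steps not counted)

10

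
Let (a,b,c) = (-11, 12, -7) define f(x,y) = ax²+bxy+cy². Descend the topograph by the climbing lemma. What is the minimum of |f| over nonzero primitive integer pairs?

translate: b→10 (≡-12 mod 22), so (11,-12,7)→(11,10,6)
flip: (11,10,6)→(6,-10,11)
translate: b→2 (≡-10 mod 12), so (6,-10,11)→(6,2,7)
reduced (well bottom): (6,2,7) with a≤c, −a<b≤a
well minimum |f| = |-6| = 6 (negative-definite)

6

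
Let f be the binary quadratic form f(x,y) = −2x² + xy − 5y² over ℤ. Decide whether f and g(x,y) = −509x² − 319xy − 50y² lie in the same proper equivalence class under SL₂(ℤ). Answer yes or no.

D₁ = -39, D₂ = -39
f is negative-definite; reduce −f:
−f: reduced (well bottom): (2,-1,5) with a≤c, −a<b≤a
flip sign back: reduced form of f is (-2,1,-5)
g is negative-definite; reduce −g:
−g: flip: (509,319,50)→(50,-319,509)
−g: translate: b→-19 (≡-319 mod 100), so (50,-319,509)→(50,-19,2)
−g: flip: (50,-19,2)→(2,19,50)
−g: translate: b→-1 (≡19 mod 4), so (2,19,50)→(2,-1,5)
−g: reduced (well bottom): (2,-1,5) with a≤c, −a<b≤a
flip sign back: reduced form of g is (-2,1,-5)
reduced forms (-2, 1, -5) vs (-2, 1, -5) ⇒ equivalent

yes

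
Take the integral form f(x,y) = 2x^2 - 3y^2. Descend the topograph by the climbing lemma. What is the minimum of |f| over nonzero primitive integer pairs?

descent: ρ → (-3,0,2)
descent: ρ → (2,4,-1)  [lands on river]
river: ρ → (-1,4,2)
closes: descent 2, river 2
min |a| on river = 1

1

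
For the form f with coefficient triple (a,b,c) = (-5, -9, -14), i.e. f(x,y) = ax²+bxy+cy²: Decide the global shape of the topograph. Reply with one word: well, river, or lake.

D = b²−4ac = (-9)² − 4·(-5)·(-14) = -199
D < 0 ⇒ definite ⇒ every region one sign ⇒ single well

well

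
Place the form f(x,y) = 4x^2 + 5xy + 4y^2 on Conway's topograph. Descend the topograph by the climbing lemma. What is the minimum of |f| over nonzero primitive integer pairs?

translate: b→-3 (≡5 mod 8), so (4,5,4)→(4,-3,3)
flip: (4,-3,3)→(3,3,4)
reduced (well bottom): (3,3,4) with a≤c, −a<b≤a
well minimum = a = 3

3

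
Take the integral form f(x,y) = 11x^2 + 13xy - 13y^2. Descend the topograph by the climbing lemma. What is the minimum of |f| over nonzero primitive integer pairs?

river: ρ → (-13,13,11)
river: ρ → (11,9,-15)
river: ρ → (-15,21,5)
river: ρ → (5,19,-19)
river: ρ → (-19,19,5)
river: ρ → (5,21,-15)
river: ρ → (-15,9,11)
river: ρ → (11,13,-13)
closes: descent 0, river 8
min |a| on river = 5

5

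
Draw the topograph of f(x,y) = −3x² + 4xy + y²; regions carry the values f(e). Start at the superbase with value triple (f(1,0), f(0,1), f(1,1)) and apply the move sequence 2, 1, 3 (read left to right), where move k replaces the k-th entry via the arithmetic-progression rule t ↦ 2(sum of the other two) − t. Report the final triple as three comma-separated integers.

start (-3,1,2) = (f(1,0),f(0,1),f(1,1))
replace slot 2: 2·((-3)+2) − 1 = -3 → (-3,-3,2)
replace slot 1: 2·((-3)+2) − (-3) = 1 → (1,-3,2)
replace slot 3: 2·(1+(-3)) − 2 = -6 → (1,-3,-6)

1,-3,-6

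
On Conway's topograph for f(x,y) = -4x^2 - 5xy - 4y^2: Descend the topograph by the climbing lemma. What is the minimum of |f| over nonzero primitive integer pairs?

translate: b→-3 (≡5 mod 8), so (4,5,4)→(4,-3,3)
flip: (4,-3,3)→(3,3,4)
reduced (well bottom): (3,3,4) with a≤c, −a<b≤a
well minimum |f| = |-3| = 3 (negative-definite)

3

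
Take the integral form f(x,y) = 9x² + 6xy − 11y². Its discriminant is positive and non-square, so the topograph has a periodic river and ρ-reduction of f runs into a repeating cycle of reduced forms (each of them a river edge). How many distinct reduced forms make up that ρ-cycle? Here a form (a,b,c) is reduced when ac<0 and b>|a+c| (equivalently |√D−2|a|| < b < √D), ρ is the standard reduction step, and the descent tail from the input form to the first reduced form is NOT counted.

D = 432, ⌊√D⌋ = 20
river: ρ → (-11,16,4)
river: ρ → (4,16,-11)
river: ρ → (-11,6,9)
river: ρ → (9,12,-8)
river: ρ → (-8,20,1)
river: ρ → (1,20,-8)
river: ρ → (-8,12,9)
river: ρ → (9,6,-11)
ρ-cycle length = 8 (tail of 0 descent steps not counted)

8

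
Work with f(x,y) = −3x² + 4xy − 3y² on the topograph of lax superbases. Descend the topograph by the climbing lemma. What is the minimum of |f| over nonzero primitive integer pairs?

translate: b→2 (≡-4 mod 6), so (3,-4,3)→(3,2,2)
flip: (3,2,2)→(2,-2,3)
translate: b→2 (≡-2 mod 4), so (2,-2,3)→(2,2,3)
reduced (well bottom): (2,2,3) with a≤c, −a<b≤a
well minimum |f| = |-2| = 2 (negative-definite)

2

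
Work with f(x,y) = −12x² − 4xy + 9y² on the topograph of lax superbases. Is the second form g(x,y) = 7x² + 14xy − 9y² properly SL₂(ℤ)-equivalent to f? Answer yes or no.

D₁ = 448, D₂ = 448
river cycle of f (length 6): (9, 4, -12), (-12, 20, 1), (1, 20, -12), (-12, 4, 9), (9, 14, -7), (-7, 14, 9)
river cycle of g (length 6): (-9, 4, 12), (12, 20, -1), (-1, 20, 12), (12, 4, -9), (-9, 14, 7), (7, 14, -9)
cycles differ ⇒ inequivalent

no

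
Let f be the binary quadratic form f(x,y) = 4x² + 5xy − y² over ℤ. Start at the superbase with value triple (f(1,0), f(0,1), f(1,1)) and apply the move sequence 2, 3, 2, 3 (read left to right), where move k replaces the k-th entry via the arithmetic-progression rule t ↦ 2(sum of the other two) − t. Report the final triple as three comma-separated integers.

start (4,-1,8) = (f(1,0),f(0,1),f(1,1))
replace slot 2: 2·(4+8) − (-1) = 25 → (4,25,8)
replace slot 3: 2·(4+25) − 8 = 50 → (4,25,50)
replace slot 2: 2·(4+50) − 25 = 83 → (4,83,50)
replace slot 3: 2·(4+83) − 50 = 124 → (4,83,124)

4,83,124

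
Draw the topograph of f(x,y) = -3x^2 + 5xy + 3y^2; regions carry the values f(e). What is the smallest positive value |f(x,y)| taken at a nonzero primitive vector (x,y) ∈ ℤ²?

river: ρ → (3,7,-1)
river: ρ → (-1,7,3)
river: ρ → (3,5,-3)
river: ρ → (-3,7,1)
river: ρ → (1,7,-3)
river: ρ → (-3,5,3)
closes: descent 0, river 6
min |a| on river = 1

1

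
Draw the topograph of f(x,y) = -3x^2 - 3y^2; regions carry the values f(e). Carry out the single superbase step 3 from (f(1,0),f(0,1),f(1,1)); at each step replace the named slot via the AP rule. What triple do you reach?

start (-3,-3,-6) = (f(1,0),f(0,1),f(1,1))
replace slot 3: 2·((-3)+(-3)) − (-6) = -6 → (-3,-3,-6)

-3,-3,-6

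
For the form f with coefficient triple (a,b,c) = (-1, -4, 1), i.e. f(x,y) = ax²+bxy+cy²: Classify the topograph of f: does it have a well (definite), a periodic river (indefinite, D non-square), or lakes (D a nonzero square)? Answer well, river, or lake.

D = b²−4ac = (-4)² − 4·(-1)·1 = 20
D > 0 non-square ⇒ indefinite ⇒ periodic river

river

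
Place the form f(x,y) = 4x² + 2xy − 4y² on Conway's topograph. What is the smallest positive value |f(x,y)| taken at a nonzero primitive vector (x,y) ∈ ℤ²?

river: ρ → (-4,6,2)
river: ρ → (2,6,-4)
river: ρ → (-4,2,4)
river: ρ → (4,6,-2)
river: ρ → (-2,6,4)
river: ρ → (4,2,-4)
closes: descent 0, river 6
min |a| on river = 2

2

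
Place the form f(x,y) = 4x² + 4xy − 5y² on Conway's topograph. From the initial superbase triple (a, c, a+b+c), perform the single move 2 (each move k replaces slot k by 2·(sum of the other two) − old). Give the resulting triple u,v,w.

start (4,-5,3) = (f(1,0),f(0,1),f(1,1))
replace slot 2: 2·(4+3) − (-5) = 19 → (4,19,3)

4,19,3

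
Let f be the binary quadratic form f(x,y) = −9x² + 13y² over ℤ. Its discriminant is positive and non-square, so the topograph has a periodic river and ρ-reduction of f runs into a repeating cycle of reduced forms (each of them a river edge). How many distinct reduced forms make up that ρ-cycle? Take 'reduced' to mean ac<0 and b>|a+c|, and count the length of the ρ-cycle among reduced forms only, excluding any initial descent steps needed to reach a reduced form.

D = 468, ⌊√D⌋ = 21
descent: ρ → (13,0,-9)
descent: ρ → (-9,18,4)  [lands on river]
river: ρ → (4,14,-17)
river: ρ → (-17,20,1)
river: ρ → (1,20,-17)
river: ρ → (-17,14,4)
river: ρ → (4,18,-9)
ρ-cycle length = 6 (tail of 2 descent steps not counted)

6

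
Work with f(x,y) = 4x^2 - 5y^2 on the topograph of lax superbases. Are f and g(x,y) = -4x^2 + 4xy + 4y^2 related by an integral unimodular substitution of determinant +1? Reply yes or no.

D₁ = 80, D₂ = 80
river cycle of f (length 2): (4, 8, -1), (-1, 8, 4)
river cycle of g (length 2): (4, 4, -4), (-4, 4, 4)
cycles differ ⇒ inequivalent

no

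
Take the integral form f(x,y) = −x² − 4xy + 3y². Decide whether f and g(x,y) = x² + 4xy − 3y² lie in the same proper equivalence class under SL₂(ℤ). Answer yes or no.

D₁ = 28, D₂ = 28
river cycle of f (length 4): (3, 4, -1), (-1, 4, 3), (3, 2, -2), (-2, 2, 3)
river cycle of g (length 4): (-3, 2, 2), (2, 2, -3), (-3, 4, 1), (1, 4, -3)
cycles differ ⇒ inequivalent

no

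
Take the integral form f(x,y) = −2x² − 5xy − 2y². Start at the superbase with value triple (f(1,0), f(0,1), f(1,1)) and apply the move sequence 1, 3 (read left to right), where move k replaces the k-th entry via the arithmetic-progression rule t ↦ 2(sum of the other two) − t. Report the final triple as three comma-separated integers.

start (-2,-2,-9) = (f(1,0),f(0,1),f(1,1))
replace slot 1: 2·((-2)+(-9)) − (-2) = -20 → (-20,-2,-9)
replace slot 3: 2·((-20)+(-2)) − (-9) = -35 → (-20,-2,-35)

-20,-2,-35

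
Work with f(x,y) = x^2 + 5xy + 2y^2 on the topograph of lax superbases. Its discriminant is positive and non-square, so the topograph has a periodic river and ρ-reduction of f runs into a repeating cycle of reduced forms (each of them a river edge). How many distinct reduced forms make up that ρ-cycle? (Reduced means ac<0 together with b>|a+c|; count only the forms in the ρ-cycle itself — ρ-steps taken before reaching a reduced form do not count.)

D = 17, ⌊√D⌋ = 4
descent: ρ → (2,3,-1)  [lands on river]
river: ρ → (-1,3,2)
river: ρ → (2,1,-2)
river: ρ → (-2,3,1)
river: ρ → (1,3,-2)
river: ρ → (-2,1,2)
ρ-cycle length = 6 (tail of 1 descent step not counted)

6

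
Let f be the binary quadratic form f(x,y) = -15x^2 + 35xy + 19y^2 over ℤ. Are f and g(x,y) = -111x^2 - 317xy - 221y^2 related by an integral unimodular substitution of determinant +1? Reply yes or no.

D₁ = 2365, D₂ = 2365
river cycle of f (length 12): (19, 41, -9), (-9, 31, 39), (39, 47, -1), (-1, 47, 39), (39, 31, -9), (-9, 41, 19), (19, 35, -15), (-15, 25, 29), (29, 33, -11), (-11, 33, 29), … (2 more)
river cycle of g (length 12): (-15, 35, 19), (19, 41, -9), (-9, 31, 39), (39, 47, -1), (-1, 47, 39), (39, 31, -9), (-9, 41, 19), (19, 35, -15), (-15, 25, 29), (29, 33, -11), … (2 more)
cycles coincide ⇒ equivalent

yes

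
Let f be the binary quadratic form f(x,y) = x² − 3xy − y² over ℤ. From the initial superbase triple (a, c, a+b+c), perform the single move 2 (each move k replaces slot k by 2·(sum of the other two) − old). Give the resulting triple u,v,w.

start (1,-1,-3) = (f(1,0),f(0,1),f(1,1))
replace slot 2: 2·(1+(-3)) − (-1) = -3 → (1,-3,-3)

1,-3,-3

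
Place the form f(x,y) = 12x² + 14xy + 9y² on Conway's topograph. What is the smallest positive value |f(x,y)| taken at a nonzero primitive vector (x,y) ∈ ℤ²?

translate: b→-10 (≡14 mod 24), so (12,14,9)→(12,-10,7)
flip: (12,-10,7)→(7,10,12)
translate: b→-4 (≡10 mod 14), so (7,10,12)→(7,-4,9)
reduced (well bottom): (7,-4,9) with a≤c, −a<b≤a
well minimum = a = 7

7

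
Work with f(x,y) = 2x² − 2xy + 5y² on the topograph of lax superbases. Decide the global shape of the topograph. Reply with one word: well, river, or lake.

D = b²−4ac = (-2)² − 4·2·5 = -36
D < 0 ⇒ definite ⇒ every region one sign ⇒ single well

well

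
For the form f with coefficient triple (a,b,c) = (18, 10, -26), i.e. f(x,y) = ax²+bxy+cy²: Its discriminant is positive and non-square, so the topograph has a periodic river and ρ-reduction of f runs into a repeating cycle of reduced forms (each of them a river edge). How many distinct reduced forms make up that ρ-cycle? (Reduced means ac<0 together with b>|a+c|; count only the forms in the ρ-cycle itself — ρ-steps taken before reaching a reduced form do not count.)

D = 1972, ⌊√D⌋ = 44
river: ρ → (-26,42,2)
river: ρ → (2,42,-26)
river: ρ → (-26,10,18)
river: ρ → (18,26,-18)
river: ρ → (-18,10,26)
river: ρ → (26,42,-2)
river: ρ → (-2,42,26)
river: ρ → (26,10,-18)
river: ρ → (-18,26,18)
river: ρ → (18,10,-26)
ρ-cycle length = 10 (tail of 0 descent steps not counted)

10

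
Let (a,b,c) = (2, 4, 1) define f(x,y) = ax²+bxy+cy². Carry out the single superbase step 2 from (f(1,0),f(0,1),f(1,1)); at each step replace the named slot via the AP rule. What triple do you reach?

start (2,1,7) = (f(1,0),f(0,1),f(1,1))
replace slot 2: 2·(2+7) − 1 = 17 → (2,17,7)

2,17,7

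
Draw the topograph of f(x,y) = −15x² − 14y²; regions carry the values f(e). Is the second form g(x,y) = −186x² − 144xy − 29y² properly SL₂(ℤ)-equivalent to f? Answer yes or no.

D₁ = -840, D₂ = -840
f is negative-definite; reduce −f:
−f: flip: (15,0,14)→(14,0,15)
−f: reduced (well bottom): (14,0,15) with a≤c, −a<b≤a
flip sign back: reduced form of f is (-14,0,-15)
g is negative-definite; reduce −g:
−g: flip: (186,144,29)→(29,-144,186)
−g: translate: b→-28 (≡-144 mod 58), so (29,-144,186)→(29,-28,14)
−g: flip: (29,-28,14)→(14,28,29)
−g: translate: b→0 (≡28 mod 28), so (14,28,29)→(14,0,15)
−g: reduced (well bottom): (14,0,15) with a≤c, −a<b≤a
flip sign back: reduced form of g is (-14,0,-15)
reduced forms (-14, 0, -15) vs (-14, 0, -15) ⇒ equivalent

yes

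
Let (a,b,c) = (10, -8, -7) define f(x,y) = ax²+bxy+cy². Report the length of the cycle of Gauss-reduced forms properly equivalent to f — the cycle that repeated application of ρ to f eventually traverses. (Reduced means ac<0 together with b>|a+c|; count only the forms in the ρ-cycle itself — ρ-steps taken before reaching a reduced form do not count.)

D = 344, ⌊√D⌋ = 18
descent: ρ → (-7,8,10)  [lands on river]
river: ρ → (10,12,-5)
river: ρ → (-5,18,1)
river: ρ → (1,18,-5)
river: ρ → (-5,12,10)
river: ρ → (10,8,-7)
river: ρ → (-7,6,11)
river: ρ → (11,16,-2)
river: ρ → (-2,16,11)
river: ρ → (11,6,-7)
ρ-cycle length = 10 (tail of 1 descent step not counted)

10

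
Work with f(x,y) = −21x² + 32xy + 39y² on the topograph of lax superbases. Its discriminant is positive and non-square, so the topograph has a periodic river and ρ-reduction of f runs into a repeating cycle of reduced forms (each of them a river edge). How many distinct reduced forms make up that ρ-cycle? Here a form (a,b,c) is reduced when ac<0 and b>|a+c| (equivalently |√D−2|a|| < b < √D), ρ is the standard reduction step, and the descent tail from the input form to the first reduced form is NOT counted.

D = 4300, ⌊√D⌋ = 65
river: ρ → (39,46,-14)
river: ρ → (-14,38,51)
river: ρ → (51,64,-1)
river: ρ → (-1,64,51)
river: ρ → (51,38,-14)
river: ρ → (-14,46,39)
river: ρ → (39,32,-21)
river: ρ → (-21,52,19)
river: ρ → (19,62,-6)
river: ρ → (-6,58,39)
river: ρ → (39,20,-25)
river: ρ → (-25,30,34)
river: ρ → (34,38,-21)
river: ρ → (-21,46,26)
river: ρ → (26,58,-9)
river: ρ → (-9,50,50)
river: ρ → (50,50,-9)
river: ρ → (-9,58,26)
river: ρ → (26,46,-21)
river: ρ → (-21,38,34)
river: ρ → (34,30,-25)
river: ρ → (-25,20,39)
river: ρ → (39,58,-6)
river: ρ → (-6,62,19)
river: ρ → (19,52,-21)
river: ρ → (-21,32,39)
ρ-cycle length = 26 (tail of 0 descent steps not counted)

26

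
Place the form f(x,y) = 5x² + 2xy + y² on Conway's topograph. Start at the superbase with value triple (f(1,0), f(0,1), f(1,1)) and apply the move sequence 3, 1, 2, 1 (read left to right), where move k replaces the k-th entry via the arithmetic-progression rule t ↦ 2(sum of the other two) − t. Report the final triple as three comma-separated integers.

start (5,1,8) = (f(1,0),f(0,1),f(1,1))
replace slot 3: 2·(5+1) − 8 = 4 → (5,1,4)
replace slot 1: 2·(1+4) − 5 = 5 → (5,1,4)
replace slot 2: 2·(5+4) − 1 = 17 → (5,17,4)
replace slot 1: 2·(17+4) − 5 = 37 → (37,17,4)

37,17,4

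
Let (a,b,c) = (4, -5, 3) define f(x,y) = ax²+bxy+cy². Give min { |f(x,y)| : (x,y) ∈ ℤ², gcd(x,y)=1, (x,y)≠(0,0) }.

translate: b→3 (≡-5 mod 8), so (4,-5,3)→(4,3,2)
flip: (4,3,2)→(2,-3,4)
translate: b→1 (≡-3 mod 4), so (2,-3,4)→(2,1,3)
reduced (well bottom): (2,1,3) with a≤c, −a<b≤a
well minimum = a = 2

2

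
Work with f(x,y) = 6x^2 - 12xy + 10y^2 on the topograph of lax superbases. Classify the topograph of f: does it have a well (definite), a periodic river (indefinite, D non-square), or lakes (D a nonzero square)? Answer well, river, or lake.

D = b²−4ac = (-12)² − 4·6·10 = -96
D < 0 ⇒ definite ⇒ every region one sign ⇒ single well

well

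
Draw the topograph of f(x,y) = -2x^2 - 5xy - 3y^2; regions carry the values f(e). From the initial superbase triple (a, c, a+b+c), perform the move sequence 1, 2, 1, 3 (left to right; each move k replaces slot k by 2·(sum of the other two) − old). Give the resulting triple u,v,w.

start (-2,-3,-10) = (f(1,0),f(0,1),f(1,1))
replace slot 1: 2·((-3)+(-10)) − (-2) = -24 → (-24,-3,-10)
replace slot 2: 2·((-24)+(-10)) − (-3) = -65 → (-24,-65,-10)
replace slot 1: 2·((-65)+(-10)) − (-24) = -126 → (-126,-65,-10)
replace slot 3: 2·((-126)+(-65)) − (-10) = -372 → (-126,-65,-372)

-126,-65,-372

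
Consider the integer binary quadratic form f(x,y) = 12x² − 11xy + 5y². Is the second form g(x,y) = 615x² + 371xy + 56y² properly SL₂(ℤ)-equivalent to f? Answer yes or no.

D₁ = -119, D₂ = -119
f: flip: (12,-11,5)→(5,11,12)
f: translate: b→1 (≡11 mod 10), so (5,11,12)→(5,1,6)
f: reduced (well bottom): (5,1,6) with a≤c, −a<b≤a
g: flip: (615,371,56)→(56,-371,615)
g: translate: b→-35 (≡-371 mod 112), so (56,-371,615)→(56,-35,6)
g: flip: (56,-35,6)→(6,35,56)
g: translate: b→-1 (≡35 mod 12), so (6,35,56)→(6,-1,5)
g: flip: (6,-1,5)→(5,1,6)
g: reduced (well bottom): (5,1,6) with a≤c, −a<b≤a
reduced forms (5, 1, 6) vs (5, 1, 6) ⇒ equivalent

yes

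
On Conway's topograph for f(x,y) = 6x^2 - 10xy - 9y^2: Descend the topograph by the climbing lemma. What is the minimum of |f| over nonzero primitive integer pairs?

descent: ρ → (-9,10,6)  [lands on river]
river: ρ → (6,14,-5)
river: ρ → (-5,16,3)
river: ρ → (3,14,-10)
river: ρ → (-10,6,7)
river: ρ → (7,8,-9)
closes: descent 1, river 6
min |a| on river = 3

3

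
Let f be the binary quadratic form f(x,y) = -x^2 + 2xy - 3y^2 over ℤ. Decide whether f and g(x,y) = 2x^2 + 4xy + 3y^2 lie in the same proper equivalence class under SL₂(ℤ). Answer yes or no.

D₁ = -8, D₂ = -8
f is negative-definite; reduce −f:
−f: translate: b→0 (≡-2 mod 2), so (1,-2,3)→(1,0,2)
−f: reduced (well bottom): (1,0,2) with a≤c, −a<b≤a
flip sign back: reduced form of f is (-1,0,-2)
g: translate: b→0 (≡4 mod 4), so (2,4,3)→(2,0,1)
g: flip: (2,0,1)→(1,0,2)
g: reduced (well bottom): (1,0,2) with a≤c, −a<b≤a
reduced forms (-1, 0, -2) vs (1, 0, 2) ⇒ inequivalent

no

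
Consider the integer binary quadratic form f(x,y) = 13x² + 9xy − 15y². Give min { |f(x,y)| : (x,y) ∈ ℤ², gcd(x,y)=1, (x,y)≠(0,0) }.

river: ρ → (-15,21,7)
river: ρ → (7,21,-15)
river: ρ → (-15,9,13)
river: ρ → (13,17,-11)
river: ρ → (-11,27,3)
river: ρ → (3,27,-11)
river: ρ → (-11,17,13)
river: ρ → (13,9,-15)
closes: descent 0, river 8
min |a| on river = 3

3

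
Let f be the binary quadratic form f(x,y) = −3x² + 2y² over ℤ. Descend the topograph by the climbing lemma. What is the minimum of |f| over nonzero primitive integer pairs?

descent: ρ → (2,4,-1)  [lands on river]
river: ρ → (-1,4,2)
closes: descent 1, river 2
min |a| on river = 1

1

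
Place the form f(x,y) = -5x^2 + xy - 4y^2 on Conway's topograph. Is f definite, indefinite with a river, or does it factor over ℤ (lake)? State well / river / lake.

D = b²−4ac = 1² − 4·(-5)·(-4) = -79
D < 0 ⇒ definite ⇒ every region one sign ⇒ single well

well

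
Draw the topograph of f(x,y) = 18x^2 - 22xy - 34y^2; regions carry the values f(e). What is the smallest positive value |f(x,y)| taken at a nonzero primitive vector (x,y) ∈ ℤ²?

descent: ρ → (-34,22,18)  [lands on river]
river: ρ → (18,50,-6)
river: ρ → (-6,46,34)
river: ρ → (34,22,-18)
river: ρ → (-18,50,6)
river: ρ → (6,46,-34)
closes: descent 1, river 6
min |a| on river = 6

6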